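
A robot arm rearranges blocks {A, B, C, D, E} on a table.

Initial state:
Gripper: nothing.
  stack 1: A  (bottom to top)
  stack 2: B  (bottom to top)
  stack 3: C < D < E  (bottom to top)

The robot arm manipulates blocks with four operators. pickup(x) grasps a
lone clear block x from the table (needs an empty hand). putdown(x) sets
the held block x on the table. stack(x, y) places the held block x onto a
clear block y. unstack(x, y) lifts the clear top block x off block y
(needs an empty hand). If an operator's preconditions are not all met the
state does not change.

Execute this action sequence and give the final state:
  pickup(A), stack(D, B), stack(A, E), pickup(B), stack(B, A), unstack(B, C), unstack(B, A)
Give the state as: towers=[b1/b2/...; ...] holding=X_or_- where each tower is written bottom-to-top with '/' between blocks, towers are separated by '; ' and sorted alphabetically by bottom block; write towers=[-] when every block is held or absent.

towers=[C/D/E/A] holding=B

step 1 (pickup(A)): towers=[B; C/D/E] holding=A
step 2 (stack(D, B)) [no-op]: towers=[B; C/D/E] holding=A
step 3 (stack(A, E)): towers=[B; C/D/E/A] holding=-
step 4 (pickup(B)): towers=[C/D/E/A] holding=B
step 5 (stack(B, A)): towers=[C/D/E/A/B] holding=-
step 6 (unstack(B, C)) [no-op]: towers=[C/D/E/A/B] holding=-
step 7 (unstack(B, A)): towers=[C/D/E/A] holding=B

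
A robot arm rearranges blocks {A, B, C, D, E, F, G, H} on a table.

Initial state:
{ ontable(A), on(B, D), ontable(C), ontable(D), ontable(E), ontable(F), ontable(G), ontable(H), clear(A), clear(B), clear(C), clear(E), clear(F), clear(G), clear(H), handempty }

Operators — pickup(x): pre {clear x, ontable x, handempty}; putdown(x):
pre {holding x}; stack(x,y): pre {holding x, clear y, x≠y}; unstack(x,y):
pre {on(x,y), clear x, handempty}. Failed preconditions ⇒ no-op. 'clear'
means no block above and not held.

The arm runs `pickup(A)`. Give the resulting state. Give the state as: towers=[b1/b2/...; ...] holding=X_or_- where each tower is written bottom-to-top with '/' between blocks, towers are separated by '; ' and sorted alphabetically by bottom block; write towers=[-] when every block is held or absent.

towers=[C; D/B; E; F; G; H] holding=A

before: towers=[A; C; D/B; E; F; G; H] holding=-
pre[pickup(A)]: clear(A) ok, ontable(A) ok, handempty ok
all met → apply pickup(A)
after:  towers=[C; D/B; E; F; G; H] holding=A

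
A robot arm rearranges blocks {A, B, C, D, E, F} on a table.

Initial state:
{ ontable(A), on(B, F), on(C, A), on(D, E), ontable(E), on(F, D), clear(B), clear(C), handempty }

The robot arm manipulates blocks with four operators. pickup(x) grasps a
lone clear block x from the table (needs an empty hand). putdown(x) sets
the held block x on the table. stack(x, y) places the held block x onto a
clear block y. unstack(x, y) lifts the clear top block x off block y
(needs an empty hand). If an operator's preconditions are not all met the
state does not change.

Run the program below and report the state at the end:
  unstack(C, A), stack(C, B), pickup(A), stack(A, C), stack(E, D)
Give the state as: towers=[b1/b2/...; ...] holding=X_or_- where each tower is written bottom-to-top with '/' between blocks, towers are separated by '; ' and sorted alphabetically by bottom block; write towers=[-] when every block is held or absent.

towers=[E/D/F/B/C/A] holding=-

step 1 (unstack(C, A)): towers=[A; E/D/F/B] holding=C
step 2 (stack(C, B)): towers=[A; E/D/F/B/C] holding=-
step 3 (pickup(A)): towers=[E/D/F/B/C] holding=A
step 4 (stack(A, C)): towers=[E/D/F/B/C/A] holding=-
step 5 (stack(E, D)) [no-op]: towers=[E/D/F/B/C/A] holding=-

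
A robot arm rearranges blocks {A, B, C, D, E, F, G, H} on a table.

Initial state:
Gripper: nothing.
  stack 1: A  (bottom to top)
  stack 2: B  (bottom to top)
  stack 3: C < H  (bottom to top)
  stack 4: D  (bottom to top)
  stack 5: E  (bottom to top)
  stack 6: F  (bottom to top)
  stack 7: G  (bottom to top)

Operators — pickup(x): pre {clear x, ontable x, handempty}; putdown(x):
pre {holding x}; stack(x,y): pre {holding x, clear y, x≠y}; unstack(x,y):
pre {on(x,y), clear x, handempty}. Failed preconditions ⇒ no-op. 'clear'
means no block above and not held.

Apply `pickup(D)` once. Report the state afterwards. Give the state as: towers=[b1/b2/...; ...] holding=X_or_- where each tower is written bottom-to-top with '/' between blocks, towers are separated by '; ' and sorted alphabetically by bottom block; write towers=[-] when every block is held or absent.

before: towers=[A; B; C/H; D; E; F; G] holding=-
pre[pickup(D)]: clear(D) yes, ontable(D) yes, handempty yes
all met → apply pickup(D)
after:  towers=[A; B; C/H; E; F; G] holding=D

towers=[A; B; C/H; E; F; G] holding=D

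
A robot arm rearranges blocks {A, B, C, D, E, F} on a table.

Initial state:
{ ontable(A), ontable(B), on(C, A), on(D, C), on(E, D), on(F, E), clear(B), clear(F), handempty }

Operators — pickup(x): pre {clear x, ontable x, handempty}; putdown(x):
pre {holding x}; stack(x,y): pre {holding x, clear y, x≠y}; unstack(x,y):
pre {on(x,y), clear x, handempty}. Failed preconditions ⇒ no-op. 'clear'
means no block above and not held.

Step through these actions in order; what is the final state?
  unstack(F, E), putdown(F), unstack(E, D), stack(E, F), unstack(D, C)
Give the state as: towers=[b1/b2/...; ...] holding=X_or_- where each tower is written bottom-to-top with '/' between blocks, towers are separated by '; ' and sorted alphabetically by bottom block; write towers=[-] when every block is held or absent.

step 1 (unstack(F, E)): towers=[A/C/D/E; B] holding=F
step 2 (putdown(F)): towers=[A/C/D/E; B; F] holding=-
step 3 (unstack(E, D)): towers=[A/C/D; B; F] holding=E
step 4 (stack(E, F)): towers=[A/C/D; B; F/E] holding=-
step 5 (unstack(D, C)): towers=[A/C; B; F/E] holding=D

towers=[A/C; B; F/E] holding=D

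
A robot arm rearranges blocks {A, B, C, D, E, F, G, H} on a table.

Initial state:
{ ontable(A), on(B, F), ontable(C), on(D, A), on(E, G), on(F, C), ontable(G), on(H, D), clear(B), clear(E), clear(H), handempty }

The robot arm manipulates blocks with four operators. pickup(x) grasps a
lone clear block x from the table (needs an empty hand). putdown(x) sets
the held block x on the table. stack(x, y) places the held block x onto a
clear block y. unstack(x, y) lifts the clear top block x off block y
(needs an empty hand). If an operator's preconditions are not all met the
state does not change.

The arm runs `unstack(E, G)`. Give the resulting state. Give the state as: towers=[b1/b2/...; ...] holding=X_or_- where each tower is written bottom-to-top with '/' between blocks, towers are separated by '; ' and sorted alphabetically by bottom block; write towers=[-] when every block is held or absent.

before: towers=[A/D/H; C/F/B; G/E] holding=-
pre[unstack(E, G)]: on(E,G) ok, clear(E) ok, handempty ok
all met → apply unstack(E, G)
after:  towers=[A/D/H; C/F/B; G] holding=E

towers=[A/D/H; C/F/B; G] holding=E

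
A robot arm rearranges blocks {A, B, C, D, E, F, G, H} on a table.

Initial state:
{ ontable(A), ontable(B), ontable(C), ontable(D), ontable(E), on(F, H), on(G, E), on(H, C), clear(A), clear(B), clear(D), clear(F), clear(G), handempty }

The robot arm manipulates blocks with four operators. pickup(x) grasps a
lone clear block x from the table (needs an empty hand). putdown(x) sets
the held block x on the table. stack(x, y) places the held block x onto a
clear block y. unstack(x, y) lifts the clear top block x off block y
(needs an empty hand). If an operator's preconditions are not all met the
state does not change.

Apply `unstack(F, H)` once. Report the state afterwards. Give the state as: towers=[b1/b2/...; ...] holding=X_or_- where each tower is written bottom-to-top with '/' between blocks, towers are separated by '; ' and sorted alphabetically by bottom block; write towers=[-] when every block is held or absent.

before: towers=[A; B; C/H/F; D; E/G] holding=-
pre[unstack(F, H)]: on(F,H) ✓, clear(F) ✓, handempty ✓
all met → apply unstack(F, H)
after:  towers=[A; B; C/H; D; E/G] holding=F

towers=[A; B; C/H; D; E/G] holding=F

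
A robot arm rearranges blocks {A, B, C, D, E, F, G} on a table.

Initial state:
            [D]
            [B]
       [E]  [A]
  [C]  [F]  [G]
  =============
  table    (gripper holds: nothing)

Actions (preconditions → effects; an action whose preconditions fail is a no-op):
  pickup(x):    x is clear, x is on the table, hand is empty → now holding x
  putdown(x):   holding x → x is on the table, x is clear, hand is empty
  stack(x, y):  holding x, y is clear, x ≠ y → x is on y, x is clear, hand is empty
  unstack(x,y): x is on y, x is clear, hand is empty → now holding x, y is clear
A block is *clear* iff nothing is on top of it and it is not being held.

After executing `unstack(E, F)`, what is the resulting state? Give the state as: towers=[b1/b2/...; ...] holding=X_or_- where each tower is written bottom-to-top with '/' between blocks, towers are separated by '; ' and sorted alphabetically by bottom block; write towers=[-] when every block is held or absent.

towers=[C; F; G/A/B/D] holding=E

before: towers=[C; F/E; G/A/B/D] holding=-
pre[unstack(E, F)]: on(E,F) yes, clear(E) yes, handempty yes
all met → apply unstack(E, F)
after:  towers=[C; F; G/A/B/D] holding=E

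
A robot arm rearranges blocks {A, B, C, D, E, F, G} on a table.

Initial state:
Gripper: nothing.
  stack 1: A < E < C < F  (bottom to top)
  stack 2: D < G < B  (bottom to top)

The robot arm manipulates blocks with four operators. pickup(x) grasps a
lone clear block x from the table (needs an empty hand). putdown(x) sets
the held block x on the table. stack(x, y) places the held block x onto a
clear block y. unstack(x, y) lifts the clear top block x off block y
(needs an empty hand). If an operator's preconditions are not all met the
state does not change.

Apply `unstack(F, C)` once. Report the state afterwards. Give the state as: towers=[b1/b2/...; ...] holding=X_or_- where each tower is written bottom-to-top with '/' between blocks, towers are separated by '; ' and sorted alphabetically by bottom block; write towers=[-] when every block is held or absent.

towers=[A/E/C; D/G/B] holding=F

before: towers=[A/E/C/F; D/G/B] holding=-
pre[unstack(F, C)]: on(F,C) ok, clear(F) ok, handempty ok
all met → apply unstack(F, C)
after:  towers=[A/E/C; D/G/B] holding=F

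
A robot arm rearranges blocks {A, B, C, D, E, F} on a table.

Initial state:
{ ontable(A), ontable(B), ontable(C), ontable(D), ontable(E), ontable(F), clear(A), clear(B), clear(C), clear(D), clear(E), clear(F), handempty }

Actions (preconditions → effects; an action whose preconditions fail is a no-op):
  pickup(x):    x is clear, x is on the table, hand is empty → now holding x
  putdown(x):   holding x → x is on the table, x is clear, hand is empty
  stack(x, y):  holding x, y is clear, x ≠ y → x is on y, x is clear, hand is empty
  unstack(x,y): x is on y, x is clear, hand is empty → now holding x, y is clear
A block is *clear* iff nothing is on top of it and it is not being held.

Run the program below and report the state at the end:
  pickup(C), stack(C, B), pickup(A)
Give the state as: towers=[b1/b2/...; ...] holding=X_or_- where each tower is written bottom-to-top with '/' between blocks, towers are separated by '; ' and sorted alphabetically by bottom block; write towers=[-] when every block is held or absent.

towers=[B/C; D; E; F] holding=A

step 1 (pickup(C)): towers=[A; B; D; E; F] holding=C
step 2 (stack(C, B)): towers=[A; B/C; D; E; F] holding=-
step 3 (pickup(A)): towers=[B/C; D; E; F] holding=A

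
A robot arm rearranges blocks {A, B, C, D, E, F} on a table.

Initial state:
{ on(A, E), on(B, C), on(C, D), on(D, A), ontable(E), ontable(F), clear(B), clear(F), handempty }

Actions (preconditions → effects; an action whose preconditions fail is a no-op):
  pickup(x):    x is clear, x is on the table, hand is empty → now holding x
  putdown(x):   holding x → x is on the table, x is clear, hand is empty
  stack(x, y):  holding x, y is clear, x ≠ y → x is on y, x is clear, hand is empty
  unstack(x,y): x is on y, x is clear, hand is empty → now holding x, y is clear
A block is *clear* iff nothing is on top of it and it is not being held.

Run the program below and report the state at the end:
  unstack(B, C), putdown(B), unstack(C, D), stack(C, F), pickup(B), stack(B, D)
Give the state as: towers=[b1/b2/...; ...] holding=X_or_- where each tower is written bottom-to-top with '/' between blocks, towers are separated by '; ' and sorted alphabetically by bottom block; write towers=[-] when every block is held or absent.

step 1 (unstack(B, C)): towers=[E/A/D/C; F] holding=B
step 2 (putdown(B)): towers=[B; E/A/D/C; F] holding=-
step 3 (unstack(C, D)): towers=[B; E/A/D; F] holding=C
step 4 (stack(C, F)): towers=[B; E/A/D; F/C] holding=-
step 5 (pickup(B)): towers=[E/A/D; F/C] holding=B
step 6 (stack(B, D)): towers=[E/A/D/B; F/C] holding=-

towers=[E/A/D/B; F/C] holding=-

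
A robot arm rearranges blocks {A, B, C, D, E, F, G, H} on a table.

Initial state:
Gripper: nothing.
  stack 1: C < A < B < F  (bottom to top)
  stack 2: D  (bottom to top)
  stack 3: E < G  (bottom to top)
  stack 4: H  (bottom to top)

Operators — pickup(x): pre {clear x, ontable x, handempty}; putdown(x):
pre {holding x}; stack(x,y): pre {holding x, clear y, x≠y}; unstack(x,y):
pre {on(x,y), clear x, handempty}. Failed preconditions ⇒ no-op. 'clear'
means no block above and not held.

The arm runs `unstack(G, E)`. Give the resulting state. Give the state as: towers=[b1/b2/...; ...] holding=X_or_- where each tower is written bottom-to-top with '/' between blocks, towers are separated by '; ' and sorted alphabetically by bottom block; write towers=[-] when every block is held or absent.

towers=[C/A/B/F; D; E; H] holding=G

before: towers=[C/A/B/F; D; E/G; H] holding=-
pre[unstack(G, E)]: on(G,E) ok, clear(G) ok, handempty ok
all met → apply unstack(G, E)
after:  towers=[C/A/B/F; D; E; H] holding=G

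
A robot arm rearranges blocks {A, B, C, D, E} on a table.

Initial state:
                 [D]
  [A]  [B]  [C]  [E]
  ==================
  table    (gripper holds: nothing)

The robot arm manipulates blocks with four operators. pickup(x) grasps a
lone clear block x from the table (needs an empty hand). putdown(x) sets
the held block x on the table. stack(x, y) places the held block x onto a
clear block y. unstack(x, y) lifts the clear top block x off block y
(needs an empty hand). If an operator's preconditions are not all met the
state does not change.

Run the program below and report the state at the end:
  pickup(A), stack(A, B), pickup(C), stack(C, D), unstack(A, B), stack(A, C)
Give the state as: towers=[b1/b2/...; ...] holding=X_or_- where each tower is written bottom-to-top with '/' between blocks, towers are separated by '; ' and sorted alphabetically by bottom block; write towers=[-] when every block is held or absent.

towers=[B; E/D/C/A] holding=-

step 1 (pickup(A)): towers=[B; C; E/D] holding=A
step 2 (stack(A, B)): towers=[B/A; C; E/D] holding=-
step 3 (pickup(C)): towers=[B/A; E/D] holding=C
step 4 (stack(C, D)): towers=[B/A; E/D/C] holding=-
step 5 (unstack(A, B)): towers=[B; E/D/C] holding=A
step 6 (stack(A, C)): towers=[B; E/D/C/A] holding=-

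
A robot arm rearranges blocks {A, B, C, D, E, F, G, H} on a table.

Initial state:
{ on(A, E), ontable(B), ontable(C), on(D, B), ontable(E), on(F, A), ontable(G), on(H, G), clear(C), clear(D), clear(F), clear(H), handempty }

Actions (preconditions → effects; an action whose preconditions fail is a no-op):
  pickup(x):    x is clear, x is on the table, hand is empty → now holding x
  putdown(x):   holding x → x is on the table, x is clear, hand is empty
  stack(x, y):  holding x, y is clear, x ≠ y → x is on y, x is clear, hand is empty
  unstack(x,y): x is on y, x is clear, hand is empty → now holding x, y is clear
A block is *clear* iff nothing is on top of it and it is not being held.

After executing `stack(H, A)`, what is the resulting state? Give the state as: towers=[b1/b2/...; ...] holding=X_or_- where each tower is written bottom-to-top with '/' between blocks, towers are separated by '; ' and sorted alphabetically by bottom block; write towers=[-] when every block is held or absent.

towers=[B/D; C; E/A/F; G/H] holding=-

before: towers=[B/D; C; E/A/F; G/H] holding=-
pre[stack(H, A)]: holding(H) ✗, clear(A) ✗, H≠A ✓
holding(H), clear(A) unmet → stack(H, A) is a no-op
after:  towers=[B/D; C; E/A/F; G/H] holding=-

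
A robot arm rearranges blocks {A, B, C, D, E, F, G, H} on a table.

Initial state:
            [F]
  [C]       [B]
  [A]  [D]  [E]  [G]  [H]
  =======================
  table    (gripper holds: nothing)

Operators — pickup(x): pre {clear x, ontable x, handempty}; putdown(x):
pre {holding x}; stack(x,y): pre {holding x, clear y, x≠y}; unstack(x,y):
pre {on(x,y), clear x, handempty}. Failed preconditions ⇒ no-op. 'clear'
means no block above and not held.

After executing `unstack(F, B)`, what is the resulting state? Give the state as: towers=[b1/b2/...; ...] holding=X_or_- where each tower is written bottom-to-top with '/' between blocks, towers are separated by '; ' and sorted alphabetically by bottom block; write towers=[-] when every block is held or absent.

before: towers=[A/C; D; E/B/F; G; H] holding=-
pre[unstack(F, B)]: on(F,B) ✓, clear(F) ✓, handempty ✓
all met → apply unstack(F, B)
after:  towers=[A/C; D; E/B; G; H] holding=F

towers=[A/C; D; E/B; G; H] holding=F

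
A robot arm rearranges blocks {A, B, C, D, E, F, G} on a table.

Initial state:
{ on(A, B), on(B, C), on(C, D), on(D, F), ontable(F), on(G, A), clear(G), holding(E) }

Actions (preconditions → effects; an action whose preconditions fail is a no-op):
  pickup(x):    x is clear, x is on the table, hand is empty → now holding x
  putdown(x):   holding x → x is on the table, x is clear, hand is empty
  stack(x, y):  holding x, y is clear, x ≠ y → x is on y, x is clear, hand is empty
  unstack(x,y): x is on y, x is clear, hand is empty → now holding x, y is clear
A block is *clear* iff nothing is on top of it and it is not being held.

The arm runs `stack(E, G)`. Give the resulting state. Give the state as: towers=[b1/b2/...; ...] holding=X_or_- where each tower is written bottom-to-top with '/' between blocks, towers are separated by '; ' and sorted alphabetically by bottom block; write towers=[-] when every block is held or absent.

before: towers=[F/D/C/B/A/G] holding=E
pre[stack(E, G)]: holding(E) ✓, clear(G) ✓, E≠G ✓
all met → apply stack(E, G)
after:  towers=[F/D/C/B/A/G/E] holding=-

towers=[F/D/C/B/A/G/E] holding=-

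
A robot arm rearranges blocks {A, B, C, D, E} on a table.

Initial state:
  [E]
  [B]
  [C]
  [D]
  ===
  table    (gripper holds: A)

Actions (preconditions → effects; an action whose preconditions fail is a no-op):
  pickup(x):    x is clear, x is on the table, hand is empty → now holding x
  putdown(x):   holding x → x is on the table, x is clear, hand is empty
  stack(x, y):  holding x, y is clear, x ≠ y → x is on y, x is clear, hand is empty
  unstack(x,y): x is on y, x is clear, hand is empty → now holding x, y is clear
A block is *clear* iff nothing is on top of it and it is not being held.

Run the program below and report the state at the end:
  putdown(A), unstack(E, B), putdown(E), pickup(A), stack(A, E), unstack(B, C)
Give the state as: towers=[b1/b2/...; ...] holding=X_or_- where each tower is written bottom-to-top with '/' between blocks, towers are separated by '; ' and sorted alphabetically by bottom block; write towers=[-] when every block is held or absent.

towers=[D/C; E/A] holding=B

step 1 (putdown(A)): towers=[A; D/C/B/E] holding=-
step 2 (unstack(E, B)): towers=[A; D/C/B] holding=E
step 3 (putdown(E)): towers=[A; D/C/B; E] holding=-
step 4 (pickup(A)): towers=[D/C/B; E] holding=A
step 5 (stack(A, E)): towers=[D/C/B; E/A] holding=-
step 6 (unstack(B, C)): towers=[D/C; E/A] holding=B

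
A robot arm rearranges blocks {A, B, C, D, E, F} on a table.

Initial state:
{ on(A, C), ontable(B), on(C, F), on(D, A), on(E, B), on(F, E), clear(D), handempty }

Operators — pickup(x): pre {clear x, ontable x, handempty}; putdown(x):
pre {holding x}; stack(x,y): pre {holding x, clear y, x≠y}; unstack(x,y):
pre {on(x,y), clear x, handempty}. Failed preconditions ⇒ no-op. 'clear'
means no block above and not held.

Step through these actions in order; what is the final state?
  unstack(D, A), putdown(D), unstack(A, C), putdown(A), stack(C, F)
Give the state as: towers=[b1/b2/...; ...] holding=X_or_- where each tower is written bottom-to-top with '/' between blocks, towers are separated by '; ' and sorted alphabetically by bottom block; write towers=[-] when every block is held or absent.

step 1 (unstack(D, A)): towers=[B/E/F/C/A] holding=D
step 2 (putdown(D)): towers=[B/E/F/C/A; D] holding=-
step 3 (unstack(A, C)): towers=[B/E/F/C; D] holding=A
step 4 (putdown(A)): towers=[A; B/E/F/C; D] holding=-
step 5 (stack(C, F)) [no-op]: towers=[A; B/E/F/C; D] holding=-

towers=[A; B/E/F/C; D] holding=-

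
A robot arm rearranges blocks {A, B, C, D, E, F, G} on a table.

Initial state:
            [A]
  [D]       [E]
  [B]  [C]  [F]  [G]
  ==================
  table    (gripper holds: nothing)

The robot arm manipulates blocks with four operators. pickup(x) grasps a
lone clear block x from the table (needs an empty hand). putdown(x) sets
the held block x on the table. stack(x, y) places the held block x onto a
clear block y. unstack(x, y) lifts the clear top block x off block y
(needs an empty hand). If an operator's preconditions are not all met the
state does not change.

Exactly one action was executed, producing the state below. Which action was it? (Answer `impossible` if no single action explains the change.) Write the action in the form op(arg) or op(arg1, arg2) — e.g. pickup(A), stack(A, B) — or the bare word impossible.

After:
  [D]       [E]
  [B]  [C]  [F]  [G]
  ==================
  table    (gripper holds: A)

target: towers=[B/D; C; F/E; G] holding=A
         pickup(G) → towers=[B/D; C; F/E/A] holding=G
     unstack(D, B) → towers=[B; C; F/E/A; G] holding=D
     unstack(A, E) → towers=[B/D; C; F/E; G] holding=A  ← match
         pickup(C) → towers=[B/D; F/E/A; G] holding=C

unstack(A, E)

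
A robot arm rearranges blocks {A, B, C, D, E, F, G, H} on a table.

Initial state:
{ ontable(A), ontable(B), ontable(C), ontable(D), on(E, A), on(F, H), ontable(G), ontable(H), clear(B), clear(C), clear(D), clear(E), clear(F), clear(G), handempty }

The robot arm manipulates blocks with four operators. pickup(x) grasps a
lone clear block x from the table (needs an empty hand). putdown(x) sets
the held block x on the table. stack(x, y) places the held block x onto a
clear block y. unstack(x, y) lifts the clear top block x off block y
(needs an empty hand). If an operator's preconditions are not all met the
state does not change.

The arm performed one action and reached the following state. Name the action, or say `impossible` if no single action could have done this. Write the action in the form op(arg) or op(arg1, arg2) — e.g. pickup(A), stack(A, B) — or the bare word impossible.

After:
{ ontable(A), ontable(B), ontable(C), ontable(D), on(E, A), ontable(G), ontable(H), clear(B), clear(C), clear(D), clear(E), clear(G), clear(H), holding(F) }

target: towers=[A/E; B; C; D; G; H] holding=F
         pickup(G) → towers=[A/E; B; C; D; H/F] holding=G
     unstack(E, A) → towers=[A; B; C; D; G; H/F] holding=E
         pickup(B) → towers=[A/E; C; D; G; H/F] holding=B
     unstack(F, H) → towers=[A/E; B; C; D; G; H] holding=F  ← match
         pickup(D) → towers=[A/E; B; C; G; H/F] holding=D
         pickup(C) → towers=[A/E; B; D; G; H/F] holding=C

unstack(F, H)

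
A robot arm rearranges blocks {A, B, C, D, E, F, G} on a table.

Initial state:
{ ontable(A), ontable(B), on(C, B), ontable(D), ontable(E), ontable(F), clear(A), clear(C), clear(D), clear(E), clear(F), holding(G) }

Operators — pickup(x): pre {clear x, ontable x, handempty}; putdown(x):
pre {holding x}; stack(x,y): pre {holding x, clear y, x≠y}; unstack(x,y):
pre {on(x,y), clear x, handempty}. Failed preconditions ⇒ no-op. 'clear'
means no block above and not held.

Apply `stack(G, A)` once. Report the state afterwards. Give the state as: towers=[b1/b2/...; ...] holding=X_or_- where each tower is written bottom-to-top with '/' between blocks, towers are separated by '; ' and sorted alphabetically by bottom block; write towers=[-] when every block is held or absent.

towers=[A/G; B/C; D; E; F] holding=-

before: towers=[A; B/C; D; E; F] holding=G
pre[stack(G, A)]: holding(G) ✓, clear(A) ✓, G≠A ✓
all met → apply stack(G, A)
after:  towers=[A/G; B/C; D; E; F] holding=-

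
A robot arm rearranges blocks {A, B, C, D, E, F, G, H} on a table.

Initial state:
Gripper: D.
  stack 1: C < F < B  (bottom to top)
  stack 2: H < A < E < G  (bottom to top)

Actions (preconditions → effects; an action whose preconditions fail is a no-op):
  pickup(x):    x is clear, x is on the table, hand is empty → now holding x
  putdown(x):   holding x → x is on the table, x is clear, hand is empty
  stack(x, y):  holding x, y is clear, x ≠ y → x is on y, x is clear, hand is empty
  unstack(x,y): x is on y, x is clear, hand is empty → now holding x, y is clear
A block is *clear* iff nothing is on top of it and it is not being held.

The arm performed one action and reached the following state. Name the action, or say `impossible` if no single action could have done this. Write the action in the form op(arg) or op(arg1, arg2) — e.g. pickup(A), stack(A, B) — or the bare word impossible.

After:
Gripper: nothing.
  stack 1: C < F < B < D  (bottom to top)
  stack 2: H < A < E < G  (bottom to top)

stack(D, B)

target: towers=[C/F/B/D; H/A/E/G] holding=-
        putdown(D) → towers=[C/F/B; D; H/A/E/G] holding=-
       stack(D, G) → towers=[C/F/B; H/A/E/G/D] holding=-
       stack(D, B) → towers=[C/F/B/D; H/A/E/G] holding=-  ← match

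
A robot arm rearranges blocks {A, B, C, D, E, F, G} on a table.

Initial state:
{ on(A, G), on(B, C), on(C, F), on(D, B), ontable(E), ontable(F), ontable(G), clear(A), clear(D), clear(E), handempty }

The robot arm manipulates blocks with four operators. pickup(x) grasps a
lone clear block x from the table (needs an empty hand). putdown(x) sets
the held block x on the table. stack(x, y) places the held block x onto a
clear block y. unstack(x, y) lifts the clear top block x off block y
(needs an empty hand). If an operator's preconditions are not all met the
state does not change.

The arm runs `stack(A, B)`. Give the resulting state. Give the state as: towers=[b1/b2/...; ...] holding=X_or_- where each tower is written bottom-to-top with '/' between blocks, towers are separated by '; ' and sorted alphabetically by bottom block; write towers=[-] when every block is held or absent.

towers=[E; F/C/B/D; G/A] holding=-

before: towers=[E; F/C/B/D; G/A] holding=-
pre[stack(A, B)]: holding(A) no, clear(B) no, A≠B yes
holding(A), clear(B) unmet → stack(A, B) is a no-op
after:  towers=[E; F/C/B/D; G/A] holding=-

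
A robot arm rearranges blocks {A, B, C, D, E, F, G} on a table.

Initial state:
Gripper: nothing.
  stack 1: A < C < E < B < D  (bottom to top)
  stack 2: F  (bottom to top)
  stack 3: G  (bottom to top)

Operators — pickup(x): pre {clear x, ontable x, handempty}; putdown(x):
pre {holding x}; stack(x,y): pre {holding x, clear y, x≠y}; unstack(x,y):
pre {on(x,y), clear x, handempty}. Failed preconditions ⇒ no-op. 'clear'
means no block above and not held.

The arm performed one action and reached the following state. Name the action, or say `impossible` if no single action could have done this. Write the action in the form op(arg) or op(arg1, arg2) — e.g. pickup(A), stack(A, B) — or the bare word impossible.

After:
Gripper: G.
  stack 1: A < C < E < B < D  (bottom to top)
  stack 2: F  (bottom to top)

pickup(G)

target: towers=[A/C/E/B/D; F] holding=G
         pickup(F) → towers=[A/C/E/B/D; G] holding=F
         pickup(G) → towers=[A/C/E/B/D; F] holding=G  ← match
     unstack(D, B) → towers=[A/C/E/B; F; G] holding=D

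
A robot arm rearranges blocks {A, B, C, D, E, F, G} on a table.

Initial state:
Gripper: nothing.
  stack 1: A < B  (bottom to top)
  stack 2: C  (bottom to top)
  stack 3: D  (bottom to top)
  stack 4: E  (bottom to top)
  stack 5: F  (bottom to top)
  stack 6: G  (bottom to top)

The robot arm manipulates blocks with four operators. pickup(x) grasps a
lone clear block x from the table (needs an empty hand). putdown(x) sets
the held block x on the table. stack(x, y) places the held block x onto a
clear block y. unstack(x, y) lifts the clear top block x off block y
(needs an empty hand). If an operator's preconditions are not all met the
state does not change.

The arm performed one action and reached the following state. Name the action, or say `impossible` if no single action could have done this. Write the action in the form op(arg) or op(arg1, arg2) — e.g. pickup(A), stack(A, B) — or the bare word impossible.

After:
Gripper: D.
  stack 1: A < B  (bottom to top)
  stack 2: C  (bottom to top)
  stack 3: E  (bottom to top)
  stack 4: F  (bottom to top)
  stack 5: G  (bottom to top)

pickup(D)

target: towers=[A/B; C; E; F; G] holding=D
     unstack(B, A) → towers=[A; C; D; E; F; G] holding=B
         pickup(F) → towers=[A/B; C; D; E; G] holding=F
         pickup(G) → towers=[A/B; C; D; E; F] holding=G
         pickup(D) → towers=[A/B; C; E; F; G] holding=D  ← match
         pickup(E) → towers=[A/B; C; D; F; G] holding=E
         pickup(C) → towers=[A/B; D; E; F; G] holding=C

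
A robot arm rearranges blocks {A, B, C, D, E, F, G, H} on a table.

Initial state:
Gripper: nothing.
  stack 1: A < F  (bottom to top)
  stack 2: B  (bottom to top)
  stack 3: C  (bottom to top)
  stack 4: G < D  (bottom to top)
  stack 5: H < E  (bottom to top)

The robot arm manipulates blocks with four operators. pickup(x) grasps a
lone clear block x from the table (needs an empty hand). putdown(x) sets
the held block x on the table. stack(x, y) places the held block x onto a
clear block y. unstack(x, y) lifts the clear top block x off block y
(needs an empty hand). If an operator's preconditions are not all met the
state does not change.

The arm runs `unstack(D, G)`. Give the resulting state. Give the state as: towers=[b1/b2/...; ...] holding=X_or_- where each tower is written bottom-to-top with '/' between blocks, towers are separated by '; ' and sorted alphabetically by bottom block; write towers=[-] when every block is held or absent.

towers=[A/F; B; C; G; H/E] holding=D

before: towers=[A/F; B; C; G/D; H/E] holding=-
pre[unstack(D, G)]: on(D,G) ok, clear(D) ok, handempty ok
all met → apply unstack(D, G)
after:  towers=[A/F; B; C; G; H/E] holding=D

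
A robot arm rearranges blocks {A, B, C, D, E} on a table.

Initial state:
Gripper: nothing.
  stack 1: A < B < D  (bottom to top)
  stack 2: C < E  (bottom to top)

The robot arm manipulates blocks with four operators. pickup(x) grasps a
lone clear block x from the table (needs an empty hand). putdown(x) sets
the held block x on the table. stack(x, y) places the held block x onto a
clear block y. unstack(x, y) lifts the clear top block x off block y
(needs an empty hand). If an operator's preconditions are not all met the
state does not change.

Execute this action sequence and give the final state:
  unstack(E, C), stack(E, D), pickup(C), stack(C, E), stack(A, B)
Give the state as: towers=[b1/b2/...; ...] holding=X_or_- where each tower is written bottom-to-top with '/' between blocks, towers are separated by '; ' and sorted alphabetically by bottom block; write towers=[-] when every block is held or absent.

towers=[A/B/D/E/C] holding=-

step 1 (unstack(E, C)): towers=[A/B/D; C] holding=E
step 2 (stack(E, D)): towers=[A/B/D/E; C] holding=-
step 3 (pickup(C)): towers=[A/B/D/E] holding=C
step 4 (stack(C, E)): towers=[A/B/D/E/C] holding=-
step 5 (stack(A, B)) [no-op]: towers=[A/B/D/E/C] holding=-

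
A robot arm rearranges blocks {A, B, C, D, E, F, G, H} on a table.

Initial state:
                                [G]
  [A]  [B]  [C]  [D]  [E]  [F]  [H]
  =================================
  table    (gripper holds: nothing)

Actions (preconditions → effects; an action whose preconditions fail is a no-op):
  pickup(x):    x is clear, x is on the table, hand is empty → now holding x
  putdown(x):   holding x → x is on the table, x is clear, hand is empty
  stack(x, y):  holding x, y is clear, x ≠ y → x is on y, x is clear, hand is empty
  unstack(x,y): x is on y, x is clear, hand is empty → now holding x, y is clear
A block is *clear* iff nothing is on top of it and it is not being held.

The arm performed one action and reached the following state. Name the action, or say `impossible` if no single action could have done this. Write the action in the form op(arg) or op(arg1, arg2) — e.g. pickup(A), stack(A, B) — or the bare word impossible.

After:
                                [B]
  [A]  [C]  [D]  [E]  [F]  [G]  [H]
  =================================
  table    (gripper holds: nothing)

impossible

target: towers=[A; C; D; E; F; G; H/B] holding=-
     unstack(G, H) → towers=[A; B; C; D; E; F; H] holding=G
         pickup(A) → towers=[B; C; D; E; F; H/G] holding=A
         pickup(E) → towers=[A; B; C; D; F; H/G] holding=E
         pickup(B) → towers=[A; C; D; E; F; H/G] holding=B
         pickup(F) → towers=[A; B; C; D; E; H/G] holding=F
         pickup(D) → towers=[A; B; C; E; F; H/G] holding=D
         pickup(C) → towers=[A; B; D; E; F; H/G] holding=C
none of the 7 applicable actions match → impossible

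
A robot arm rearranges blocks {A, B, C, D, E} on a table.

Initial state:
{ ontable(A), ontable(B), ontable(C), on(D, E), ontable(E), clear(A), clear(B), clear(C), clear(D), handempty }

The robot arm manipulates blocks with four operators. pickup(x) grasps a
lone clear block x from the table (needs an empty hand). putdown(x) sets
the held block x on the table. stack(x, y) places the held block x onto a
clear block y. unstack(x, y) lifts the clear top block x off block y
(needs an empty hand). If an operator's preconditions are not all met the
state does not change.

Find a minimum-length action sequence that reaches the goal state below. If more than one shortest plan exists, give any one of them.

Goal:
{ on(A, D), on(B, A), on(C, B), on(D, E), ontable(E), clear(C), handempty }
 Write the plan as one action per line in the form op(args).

step 1 (pickup(A)): towers=[B; C; E/D] holding=A
step 2 (stack(A, D)): towers=[B; C; E/D/A] holding=-
step 3 (pickup(B)): towers=[C; E/D/A] holding=B
step 4 (stack(B, A)): towers=[C; E/D/A/B] holding=-
step 5 (pickup(C)): towers=[E/D/A/B] holding=C
step 6 (stack(C, B)): towers=[E/D/A/B/C] holding=-
goal check: towers=[E/D/A/B/C] holding=- — reached (length 6, optimal by BFS)

pickup(A)
stack(A, D)
pickup(B)
stack(B, A)
pickup(C)
stack(C, B)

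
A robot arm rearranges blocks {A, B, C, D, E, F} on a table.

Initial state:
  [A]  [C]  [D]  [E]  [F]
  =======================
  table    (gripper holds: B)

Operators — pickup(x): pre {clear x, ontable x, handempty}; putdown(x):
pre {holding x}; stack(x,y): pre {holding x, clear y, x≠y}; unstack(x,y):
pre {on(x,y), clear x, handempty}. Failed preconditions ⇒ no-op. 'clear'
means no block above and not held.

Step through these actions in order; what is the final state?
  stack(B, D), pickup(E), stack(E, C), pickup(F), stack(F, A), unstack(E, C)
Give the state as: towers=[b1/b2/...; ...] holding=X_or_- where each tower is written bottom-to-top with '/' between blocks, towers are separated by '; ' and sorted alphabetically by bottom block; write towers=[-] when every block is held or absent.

step 1 (stack(B, D)): towers=[A; C; D/B; E; F] holding=-
step 2 (pickup(E)): towers=[A; C; D/B; F] holding=E
step 3 (stack(E, C)): towers=[A; C/E; D/B; F] holding=-
step 4 (pickup(F)): towers=[A; C/E; D/B] holding=F
step 5 (stack(F, A)): towers=[A/F; C/E; D/B] holding=-
step 6 (unstack(E, C)): towers=[A/F; C; D/B] holding=E

towers=[A/F; C; D/B] holding=E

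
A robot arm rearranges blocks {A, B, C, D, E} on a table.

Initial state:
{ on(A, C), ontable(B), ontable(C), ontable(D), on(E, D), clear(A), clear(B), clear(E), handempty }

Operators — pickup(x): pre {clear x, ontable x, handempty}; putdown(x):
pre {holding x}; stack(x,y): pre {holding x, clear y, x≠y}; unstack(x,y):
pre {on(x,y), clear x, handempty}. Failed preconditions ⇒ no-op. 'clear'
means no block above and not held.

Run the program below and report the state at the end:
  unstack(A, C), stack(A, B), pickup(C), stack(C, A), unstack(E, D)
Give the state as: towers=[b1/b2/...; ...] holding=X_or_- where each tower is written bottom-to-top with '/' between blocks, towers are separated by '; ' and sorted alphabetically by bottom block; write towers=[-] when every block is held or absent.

step 1 (unstack(A, C)): towers=[B; C; D/E] holding=A
step 2 (stack(A, B)): towers=[B/A; C; D/E] holding=-
step 3 (pickup(C)): towers=[B/A; D/E] holding=C
step 4 (stack(C, A)): towers=[B/A/C; D/E] holding=-
step 5 (unstack(E, D)): towers=[B/A/C; D] holding=E

towers=[B/A/C; D] holding=E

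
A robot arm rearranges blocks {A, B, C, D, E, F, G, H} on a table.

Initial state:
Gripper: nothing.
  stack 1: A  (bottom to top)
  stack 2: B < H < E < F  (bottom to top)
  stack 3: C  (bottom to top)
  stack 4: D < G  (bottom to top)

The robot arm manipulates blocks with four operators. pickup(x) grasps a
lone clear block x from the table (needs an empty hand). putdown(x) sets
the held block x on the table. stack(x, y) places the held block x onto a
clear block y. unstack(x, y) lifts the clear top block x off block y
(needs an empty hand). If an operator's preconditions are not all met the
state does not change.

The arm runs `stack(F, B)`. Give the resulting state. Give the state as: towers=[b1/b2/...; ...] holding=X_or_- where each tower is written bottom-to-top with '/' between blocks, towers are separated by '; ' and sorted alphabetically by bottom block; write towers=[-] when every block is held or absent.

before: towers=[A; B/H/E/F; C; D/G] holding=-
pre[stack(F, B)]: holding(F) ✗, clear(B) ✗, F≠B ✓
holding(F), clear(B) unmet → stack(F, B) is a no-op
after:  towers=[A; B/H/E/F; C; D/G] holding=-

towers=[A; B/H/E/F; C; D/G] holding=-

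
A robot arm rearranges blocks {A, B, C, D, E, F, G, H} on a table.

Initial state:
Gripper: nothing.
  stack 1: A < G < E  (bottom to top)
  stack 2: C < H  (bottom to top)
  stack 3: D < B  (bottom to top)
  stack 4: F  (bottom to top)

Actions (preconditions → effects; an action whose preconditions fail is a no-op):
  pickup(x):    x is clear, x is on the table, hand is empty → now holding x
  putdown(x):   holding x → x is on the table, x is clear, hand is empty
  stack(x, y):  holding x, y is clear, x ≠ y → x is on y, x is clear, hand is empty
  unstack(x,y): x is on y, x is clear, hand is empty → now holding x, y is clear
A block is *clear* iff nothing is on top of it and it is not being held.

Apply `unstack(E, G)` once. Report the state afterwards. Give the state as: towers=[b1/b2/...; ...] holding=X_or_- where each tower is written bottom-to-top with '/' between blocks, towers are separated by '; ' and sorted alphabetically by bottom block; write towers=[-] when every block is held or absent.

before: towers=[A/G/E; C/H; D/B; F] holding=-
pre[unstack(E, G)]: on(E,G) ok, clear(E) ok, handempty ok
all met → apply unstack(E, G)
after:  towers=[A/G; C/H; D/B; F] holding=E

towers=[A/G; C/H; D/B; F] holding=E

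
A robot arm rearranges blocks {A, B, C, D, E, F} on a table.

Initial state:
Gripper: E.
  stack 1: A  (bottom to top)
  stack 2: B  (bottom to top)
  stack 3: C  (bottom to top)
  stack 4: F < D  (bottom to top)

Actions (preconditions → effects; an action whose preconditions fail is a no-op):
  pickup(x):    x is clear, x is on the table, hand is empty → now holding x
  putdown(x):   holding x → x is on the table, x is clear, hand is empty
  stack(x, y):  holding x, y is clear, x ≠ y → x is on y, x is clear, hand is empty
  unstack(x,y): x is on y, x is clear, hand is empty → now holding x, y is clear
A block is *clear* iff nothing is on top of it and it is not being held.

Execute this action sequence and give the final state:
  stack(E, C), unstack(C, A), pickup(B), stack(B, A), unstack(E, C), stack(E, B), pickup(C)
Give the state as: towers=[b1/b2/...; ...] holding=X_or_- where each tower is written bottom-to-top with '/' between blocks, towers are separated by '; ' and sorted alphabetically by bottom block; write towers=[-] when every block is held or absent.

step 1 (stack(E, C)): towers=[A; B; C/E; F/D] holding=-
step 2 (unstack(C, A)) [no-op]: towers=[A; B; C/E; F/D] holding=-
step 3 (pickup(B)): towers=[A; C/E; F/D] holding=B
step 4 (stack(B, A)): towers=[A/B; C/E; F/D] holding=-
step 5 (unstack(E, C)): towers=[A/B; C; F/D] holding=E
step 6 (stack(E, B)): towers=[A/B/E; C; F/D] holding=-
step 7 (pickup(C)): towers=[A/B/E; F/D] holding=C

towers=[A/B/E; F/D] holding=C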